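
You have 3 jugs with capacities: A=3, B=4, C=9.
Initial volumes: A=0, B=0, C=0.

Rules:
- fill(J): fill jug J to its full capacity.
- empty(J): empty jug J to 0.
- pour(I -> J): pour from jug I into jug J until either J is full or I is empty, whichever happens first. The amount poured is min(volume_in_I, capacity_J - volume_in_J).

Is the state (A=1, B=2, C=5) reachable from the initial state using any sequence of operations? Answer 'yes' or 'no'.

BFS explored all 152 reachable states.
Reachable set includes: (0,0,0), (0,0,1), (0,0,2), (0,0,3), (0,0,4), (0,0,5), (0,0,6), (0,0,7), (0,0,8), (0,0,9), (0,1,0), (0,1,1) ...
Target (A=1, B=2, C=5) not in reachable set → no.

Answer: no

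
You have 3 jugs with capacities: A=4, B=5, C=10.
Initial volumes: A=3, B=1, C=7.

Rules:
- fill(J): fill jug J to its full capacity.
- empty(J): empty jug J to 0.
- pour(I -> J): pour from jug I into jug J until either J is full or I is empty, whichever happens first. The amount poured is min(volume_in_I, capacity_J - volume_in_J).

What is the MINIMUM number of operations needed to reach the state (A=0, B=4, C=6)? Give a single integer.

Answer: 3

Derivation:
BFS from (A=3, B=1, C=7). One shortest path:
  1. empty(B) -> (A=3 B=0 C=7)
  2. pour(C -> A) -> (A=4 B=0 C=6)
  3. pour(A -> B) -> (A=0 B=4 C=6)
Reached target in 3 moves.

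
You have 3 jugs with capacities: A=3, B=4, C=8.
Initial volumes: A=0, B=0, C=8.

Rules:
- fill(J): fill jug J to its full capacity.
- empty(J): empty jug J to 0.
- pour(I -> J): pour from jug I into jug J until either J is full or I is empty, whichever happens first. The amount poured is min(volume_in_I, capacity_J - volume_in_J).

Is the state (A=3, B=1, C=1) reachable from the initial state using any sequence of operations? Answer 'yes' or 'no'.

BFS from (A=0, B=0, C=8):
  1. pour(C -> A) -> (A=3 B=0 C=5)
  2. empty(A) -> (A=0 B=0 C=5)
  3. pour(C -> B) -> (A=0 B=4 C=1)
  4. pour(B -> A) -> (A=3 B=1 C=1)
Target reached → yes.

Answer: yes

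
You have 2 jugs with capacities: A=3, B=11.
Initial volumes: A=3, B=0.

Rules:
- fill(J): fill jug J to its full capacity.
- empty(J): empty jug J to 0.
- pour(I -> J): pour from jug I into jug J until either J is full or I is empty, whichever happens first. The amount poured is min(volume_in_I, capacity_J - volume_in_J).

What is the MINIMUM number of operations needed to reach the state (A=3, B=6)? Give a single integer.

Answer: 4

Derivation:
BFS from (A=3, B=0). One shortest path:
  1. pour(A -> B) -> (A=0 B=3)
  2. fill(A) -> (A=3 B=3)
  3. pour(A -> B) -> (A=0 B=6)
  4. fill(A) -> (A=3 B=6)
Reached target in 4 moves.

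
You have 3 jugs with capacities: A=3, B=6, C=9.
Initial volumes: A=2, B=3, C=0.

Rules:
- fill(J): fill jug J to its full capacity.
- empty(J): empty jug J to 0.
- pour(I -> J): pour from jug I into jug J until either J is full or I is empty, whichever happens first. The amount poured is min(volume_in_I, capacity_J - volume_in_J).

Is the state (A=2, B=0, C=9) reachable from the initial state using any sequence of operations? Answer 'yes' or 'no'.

Answer: yes

Derivation:
BFS from (A=2, B=3, C=0):
  1. empty(B) -> (A=2 B=0 C=0)
  2. fill(C) -> (A=2 B=0 C=9)
Target reached → yes.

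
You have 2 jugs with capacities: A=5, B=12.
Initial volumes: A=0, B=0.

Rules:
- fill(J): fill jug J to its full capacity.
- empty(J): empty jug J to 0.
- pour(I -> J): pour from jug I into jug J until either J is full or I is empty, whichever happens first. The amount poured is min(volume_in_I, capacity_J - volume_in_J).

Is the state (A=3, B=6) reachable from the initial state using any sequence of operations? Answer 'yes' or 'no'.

BFS explored all 34 reachable states.
Reachable set includes: (0,0), (0,1), (0,2), (0,3), (0,4), (0,5), (0,6), (0,7), (0,8), (0,9), (0,10), (0,11) ...
Target (A=3, B=6) not in reachable set → no.

Answer: no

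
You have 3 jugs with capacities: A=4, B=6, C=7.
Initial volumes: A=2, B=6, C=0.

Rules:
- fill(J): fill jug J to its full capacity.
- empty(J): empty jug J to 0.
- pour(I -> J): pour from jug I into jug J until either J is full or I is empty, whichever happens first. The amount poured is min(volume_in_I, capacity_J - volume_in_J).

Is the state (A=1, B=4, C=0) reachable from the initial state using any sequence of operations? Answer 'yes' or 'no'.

BFS from (A=2, B=6, C=0):
  1. pour(B -> A) -> (A=4 B=4 C=0)
  2. pour(A -> C) -> (A=0 B=4 C=4)
  3. fill(A) -> (A=4 B=4 C=4)
  4. pour(A -> C) -> (A=1 B=4 C=7)
  5. empty(C) -> (A=1 B=4 C=0)
Target reached → yes.

Answer: yes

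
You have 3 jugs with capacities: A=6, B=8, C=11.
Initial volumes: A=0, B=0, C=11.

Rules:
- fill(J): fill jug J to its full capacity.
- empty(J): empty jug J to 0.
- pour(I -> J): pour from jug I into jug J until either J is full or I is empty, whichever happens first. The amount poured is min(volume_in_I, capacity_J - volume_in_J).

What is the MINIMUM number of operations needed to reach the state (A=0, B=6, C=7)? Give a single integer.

Answer: 6

Derivation:
BFS from (A=0, B=0, C=11). One shortest path:
  1. fill(B) -> (A=0 B=8 C=11)
  2. pour(B -> A) -> (A=6 B=2 C=11)
  3. empty(A) -> (A=0 B=2 C=11)
  4. pour(B -> A) -> (A=2 B=0 C=11)
  5. pour(C -> A) -> (A=6 B=0 C=7)
  6. pour(A -> B) -> (A=0 B=6 C=7)
Reached target in 6 moves.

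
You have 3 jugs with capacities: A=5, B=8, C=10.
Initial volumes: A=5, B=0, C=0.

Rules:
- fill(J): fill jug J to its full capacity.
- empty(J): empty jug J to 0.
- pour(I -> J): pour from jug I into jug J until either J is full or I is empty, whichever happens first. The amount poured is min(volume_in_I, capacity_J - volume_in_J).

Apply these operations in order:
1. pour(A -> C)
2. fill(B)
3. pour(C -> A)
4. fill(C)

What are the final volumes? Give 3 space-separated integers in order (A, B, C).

Step 1: pour(A -> C) -> (A=0 B=0 C=5)
Step 2: fill(B) -> (A=0 B=8 C=5)
Step 3: pour(C -> A) -> (A=5 B=8 C=0)
Step 4: fill(C) -> (A=5 B=8 C=10)

Answer: 5 8 10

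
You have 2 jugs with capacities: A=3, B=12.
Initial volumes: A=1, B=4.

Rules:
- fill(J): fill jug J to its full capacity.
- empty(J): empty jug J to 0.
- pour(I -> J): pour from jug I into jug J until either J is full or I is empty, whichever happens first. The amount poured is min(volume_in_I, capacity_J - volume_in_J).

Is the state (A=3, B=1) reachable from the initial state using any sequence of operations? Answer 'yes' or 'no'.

BFS from (A=1, B=4):
  1. empty(A) -> (A=0 B=4)
  2. pour(B -> A) -> (A=3 B=1)
Target reached → yes.

Answer: yes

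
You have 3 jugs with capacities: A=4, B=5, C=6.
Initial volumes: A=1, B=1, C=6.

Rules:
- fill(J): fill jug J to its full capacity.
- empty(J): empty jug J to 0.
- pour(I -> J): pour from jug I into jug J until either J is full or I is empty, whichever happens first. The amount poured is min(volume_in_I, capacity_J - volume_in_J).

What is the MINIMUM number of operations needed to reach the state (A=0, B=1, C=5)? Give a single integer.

BFS from (A=1, B=1, C=6). One shortest path:
  1. fill(B) -> (A=1 B=5 C=6)
  2. empty(C) -> (A=1 B=5 C=0)
  3. pour(B -> C) -> (A=1 B=0 C=5)
  4. pour(A -> B) -> (A=0 B=1 C=5)
Reached target in 4 moves.

Answer: 4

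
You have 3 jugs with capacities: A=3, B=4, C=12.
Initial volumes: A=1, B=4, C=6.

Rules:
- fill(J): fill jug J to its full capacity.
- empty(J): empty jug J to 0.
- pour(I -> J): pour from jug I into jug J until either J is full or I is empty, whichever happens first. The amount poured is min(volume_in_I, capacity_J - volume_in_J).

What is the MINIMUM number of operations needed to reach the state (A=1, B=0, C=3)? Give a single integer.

BFS from (A=1, B=4, C=6). One shortest path:
  1. empty(A) -> (A=0 B=4 C=6)
  2. empty(C) -> (A=0 B=4 C=0)
  3. pour(B -> A) -> (A=3 B=1 C=0)
  4. pour(A -> C) -> (A=0 B=1 C=3)
  5. pour(B -> A) -> (A=1 B=0 C=3)
Reached target in 5 moves.

Answer: 5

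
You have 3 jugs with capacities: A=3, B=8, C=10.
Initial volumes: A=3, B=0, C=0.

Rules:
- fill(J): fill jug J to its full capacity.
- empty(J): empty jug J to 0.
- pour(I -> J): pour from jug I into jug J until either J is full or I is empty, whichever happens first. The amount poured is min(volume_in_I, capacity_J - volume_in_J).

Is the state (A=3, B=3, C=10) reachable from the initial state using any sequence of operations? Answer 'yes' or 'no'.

BFS from (A=3, B=0, C=0):
  1. fill(C) -> (A=3 B=0 C=10)
  2. pour(A -> B) -> (A=0 B=3 C=10)
  3. fill(A) -> (A=3 B=3 C=10)
Target reached → yes.

Answer: yes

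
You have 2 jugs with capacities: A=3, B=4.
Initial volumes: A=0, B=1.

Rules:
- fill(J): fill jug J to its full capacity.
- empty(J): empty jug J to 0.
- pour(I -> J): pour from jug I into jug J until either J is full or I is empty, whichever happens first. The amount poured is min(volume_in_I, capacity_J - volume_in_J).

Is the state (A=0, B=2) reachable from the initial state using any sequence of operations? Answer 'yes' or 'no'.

BFS from (A=0, B=1):
  1. pour(B -> A) -> (A=1 B=0)
  2. fill(B) -> (A=1 B=4)
  3. pour(B -> A) -> (A=3 B=2)
  4. empty(A) -> (A=0 B=2)
Target reached → yes.

Answer: yes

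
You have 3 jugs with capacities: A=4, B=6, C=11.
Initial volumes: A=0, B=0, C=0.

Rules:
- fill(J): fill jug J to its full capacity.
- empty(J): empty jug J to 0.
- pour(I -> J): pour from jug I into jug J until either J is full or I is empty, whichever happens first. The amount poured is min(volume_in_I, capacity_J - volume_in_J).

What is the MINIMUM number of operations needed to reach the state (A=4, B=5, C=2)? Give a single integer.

Answer: 8

Derivation:
BFS from (A=0, B=0, C=0). One shortest path:
  1. fill(C) -> (A=0 B=0 C=11)
  2. pour(C -> B) -> (A=0 B=6 C=5)
  3. pour(B -> A) -> (A=4 B=2 C=5)
  4. empty(A) -> (A=0 B=2 C=5)
  5. pour(B -> A) -> (A=2 B=0 C=5)
  6. pour(C -> B) -> (A=2 B=5 C=0)
  7. pour(A -> C) -> (A=0 B=5 C=2)
  8. fill(A) -> (A=4 B=5 C=2)
Reached target in 8 moves.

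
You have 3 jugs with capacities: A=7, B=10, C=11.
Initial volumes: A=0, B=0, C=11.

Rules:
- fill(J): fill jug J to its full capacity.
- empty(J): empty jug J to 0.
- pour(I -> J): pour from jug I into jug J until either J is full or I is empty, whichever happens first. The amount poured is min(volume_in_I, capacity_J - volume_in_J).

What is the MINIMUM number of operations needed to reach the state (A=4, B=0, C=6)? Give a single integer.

BFS from (A=0, B=0, C=11). One shortest path:
  1. pour(C -> A) -> (A=7 B=0 C=4)
  2. pour(A -> B) -> (A=0 B=7 C=4)
  3. pour(C -> A) -> (A=4 B=7 C=0)
  4. pour(B -> C) -> (A=4 B=0 C=7)
  5. fill(B) -> (A=4 B=10 C=7)
  6. pour(B -> C) -> (A=4 B=6 C=11)
  7. empty(C) -> (A=4 B=6 C=0)
  8. pour(B -> C) -> (A=4 B=0 C=6)
Reached target in 8 moves.

Answer: 8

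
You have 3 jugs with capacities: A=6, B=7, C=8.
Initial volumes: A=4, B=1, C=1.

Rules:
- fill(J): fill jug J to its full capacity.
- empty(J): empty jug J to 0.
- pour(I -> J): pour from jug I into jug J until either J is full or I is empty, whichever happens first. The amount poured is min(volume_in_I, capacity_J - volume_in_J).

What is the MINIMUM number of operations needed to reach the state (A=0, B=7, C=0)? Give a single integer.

BFS from (A=4, B=1, C=1). One shortest path:
  1. fill(A) -> (A=6 B=1 C=1)
  2. empty(C) -> (A=6 B=1 C=0)
  3. pour(A -> B) -> (A=0 B=7 C=0)
Reached target in 3 moves.

Answer: 3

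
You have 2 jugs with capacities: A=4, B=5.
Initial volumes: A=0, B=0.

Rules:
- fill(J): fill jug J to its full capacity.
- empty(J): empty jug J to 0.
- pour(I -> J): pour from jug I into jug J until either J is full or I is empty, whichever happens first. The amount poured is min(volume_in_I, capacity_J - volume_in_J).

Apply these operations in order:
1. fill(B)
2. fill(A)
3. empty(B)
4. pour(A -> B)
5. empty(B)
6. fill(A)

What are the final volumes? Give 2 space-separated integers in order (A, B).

Answer: 4 0

Derivation:
Step 1: fill(B) -> (A=0 B=5)
Step 2: fill(A) -> (A=4 B=5)
Step 3: empty(B) -> (A=4 B=0)
Step 4: pour(A -> B) -> (A=0 B=4)
Step 5: empty(B) -> (A=0 B=0)
Step 6: fill(A) -> (A=4 B=0)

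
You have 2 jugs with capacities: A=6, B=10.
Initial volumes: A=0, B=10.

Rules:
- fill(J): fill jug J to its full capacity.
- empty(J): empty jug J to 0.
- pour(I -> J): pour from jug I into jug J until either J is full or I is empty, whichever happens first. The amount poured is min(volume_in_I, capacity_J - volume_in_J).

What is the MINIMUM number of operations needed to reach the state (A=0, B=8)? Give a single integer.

BFS from (A=0, B=10). One shortest path:
  1. pour(B -> A) -> (A=6 B=4)
  2. empty(A) -> (A=0 B=4)
  3. pour(B -> A) -> (A=4 B=0)
  4. fill(B) -> (A=4 B=10)
  5. pour(B -> A) -> (A=6 B=8)
  6. empty(A) -> (A=0 B=8)
Reached target in 6 moves.

Answer: 6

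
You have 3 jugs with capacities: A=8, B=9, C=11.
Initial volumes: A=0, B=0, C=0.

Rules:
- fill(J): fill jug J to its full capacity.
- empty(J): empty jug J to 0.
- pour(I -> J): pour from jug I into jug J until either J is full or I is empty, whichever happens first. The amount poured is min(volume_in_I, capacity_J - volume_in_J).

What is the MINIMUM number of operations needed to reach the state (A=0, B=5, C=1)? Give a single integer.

BFS from (A=0, B=0, C=0). One shortest path:
  1. fill(A) -> (A=8 B=0 C=0)
  2. fill(B) -> (A=8 B=9 C=0)
  3. pour(A -> C) -> (A=0 B=9 C=8)
  4. pour(B -> A) -> (A=8 B=1 C=8)
  5. pour(A -> C) -> (A=5 B=1 C=11)
  6. empty(C) -> (A=5 B=1 C=0)
  7. pour(B -> C) -> (A=5 B=0 C=1)
  8. pour(A -> B) -> (A=0 B=5 C=1)
Reached target in 8 moves.

Answer: 8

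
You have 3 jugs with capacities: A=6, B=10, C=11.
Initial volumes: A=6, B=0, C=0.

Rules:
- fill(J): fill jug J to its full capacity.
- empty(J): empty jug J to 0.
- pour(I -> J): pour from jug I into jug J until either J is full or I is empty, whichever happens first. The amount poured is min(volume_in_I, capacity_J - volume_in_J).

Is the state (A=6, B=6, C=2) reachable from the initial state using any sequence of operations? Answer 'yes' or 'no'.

Answer: yes

Derivation:
BFS from (A=6, B=0, C=0):
  1. pour(A -> B) -> (A=0 B=6 C=0)
  2. fill(A) -> (A=6 B=6 C=0)
  3. pour(A -> B) -> (A=2 B=10 C=0)
  4. empty(B) -> (A=2 B=0 C=0)
  5. pour(A -> C) -> (A=0 B=0 C=2)
  6. fill(A) -> (A=6 B=0 C=2)
  7. pour(A -> B) -> (A=0 B=6 C=2)
  8. fill(A) -> (A=6 B=6 C=2)
Target reached → yes.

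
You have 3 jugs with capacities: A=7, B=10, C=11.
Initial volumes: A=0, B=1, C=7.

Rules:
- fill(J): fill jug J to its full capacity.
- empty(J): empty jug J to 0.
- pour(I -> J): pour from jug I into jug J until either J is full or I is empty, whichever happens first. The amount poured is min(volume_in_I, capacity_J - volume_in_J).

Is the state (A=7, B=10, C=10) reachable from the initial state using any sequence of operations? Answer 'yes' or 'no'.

BFS from (A=0, B=1, C=7):
  1. fill(B) -> (A=0 B=10 C=7)
  2. pour(B -> A) -> (A=7 B=3 C=7)
  3. pour(B -> C) -> (A=7 B=0 C=10)
  4. fill(B) -> (A=7 B=10 C=10)
Target reached → yes.

Answer: yes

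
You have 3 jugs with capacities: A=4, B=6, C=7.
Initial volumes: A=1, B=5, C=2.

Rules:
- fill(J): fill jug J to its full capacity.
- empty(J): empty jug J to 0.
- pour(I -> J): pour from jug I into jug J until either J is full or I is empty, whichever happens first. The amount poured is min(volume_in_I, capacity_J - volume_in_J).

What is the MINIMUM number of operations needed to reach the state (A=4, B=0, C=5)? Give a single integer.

Answer: 3

Derivation:
BFS from (A=1, B=5, C=2). One shortest path:
  1. fill(A) -> (A=4 B=5 C=2)
  2. empty(C) -> (A=4 B=5 C=0)
  3. pour(B -> C) -> (A=4 B=0 C=5)
Reached target in 3 moves.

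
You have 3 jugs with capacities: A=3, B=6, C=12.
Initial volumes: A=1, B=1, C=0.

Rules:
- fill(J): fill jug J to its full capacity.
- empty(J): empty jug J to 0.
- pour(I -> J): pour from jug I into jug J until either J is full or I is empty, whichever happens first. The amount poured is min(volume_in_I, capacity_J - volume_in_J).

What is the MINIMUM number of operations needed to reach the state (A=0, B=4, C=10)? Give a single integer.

Answer: 3

Derivation:
BFS from (A=1, B=1, C=0). One shortest path:
  1. fill(C) -> (A=1 B=1 C=12)
  2. pour(C -> A) -> (A=3 B=1 C=10)
  3. pour(A -> B) -> (A=0 B=4 C=10)
Reached target in 3 moves.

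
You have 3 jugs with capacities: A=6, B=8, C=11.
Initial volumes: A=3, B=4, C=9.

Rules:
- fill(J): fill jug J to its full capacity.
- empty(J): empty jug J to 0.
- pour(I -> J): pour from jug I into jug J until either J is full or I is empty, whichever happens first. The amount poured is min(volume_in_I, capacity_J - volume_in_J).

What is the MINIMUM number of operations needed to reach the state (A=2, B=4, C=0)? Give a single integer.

BFS from (A=3, B=4, C=9). One shortest path:
  1. fill(C) -> (A=3 B=4 C=11)
  2. pour(C -> A) -> (A=6 B=4 C=8)
  3. empty(A) -> (A=0 B=4 C=8)
  4. pour(C -> A) -> (A=6 B=4 C=2)
  5. empty(A) -> (A=0 B=4 C=2)
  6. pour(C -> A) -> (A=2 B=4 C=0)
Reached target in 6 moves.

Answer: 6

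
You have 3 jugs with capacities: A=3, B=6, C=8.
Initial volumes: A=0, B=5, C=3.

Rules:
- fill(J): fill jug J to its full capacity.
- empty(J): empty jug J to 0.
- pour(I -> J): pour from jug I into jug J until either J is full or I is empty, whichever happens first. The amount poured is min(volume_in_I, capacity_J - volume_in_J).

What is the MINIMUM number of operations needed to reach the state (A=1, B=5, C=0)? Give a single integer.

Answer: 5

Derivation:
BFS from (A=0, B=5, C=3). One shortest path:
  1. fill(A) -> (A=3 B=5 C=3)
  2. pour(A -> C) -> (A=0 B=5 C=6)
  3. fill(A) -> (A=3 B=5 C=6)
  4. pour(A -> C) -> (A=1 B=5 C=8)
  5. empty(C) -> (A=1 B=5 C=0)
Reached target in 5 moves.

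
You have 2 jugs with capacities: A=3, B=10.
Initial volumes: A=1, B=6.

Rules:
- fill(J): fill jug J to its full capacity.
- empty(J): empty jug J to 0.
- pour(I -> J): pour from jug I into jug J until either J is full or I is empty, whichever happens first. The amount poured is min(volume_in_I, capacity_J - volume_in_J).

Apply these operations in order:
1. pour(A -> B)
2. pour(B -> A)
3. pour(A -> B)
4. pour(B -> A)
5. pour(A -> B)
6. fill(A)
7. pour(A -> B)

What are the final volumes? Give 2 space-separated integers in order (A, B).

Step 1: pour(A -> B) -> (A=0 B=7)
Step 2: pour(B -> A) -> (A=3 B=4)
Step 3: pour(A -> B) -> (A=0 B=7)
Step 4: pour(B -> A) -> (A=3 B=4)
Step 5: pour(A -> B) -> (A=0 B=7)
Step 6: fill(A) -> (A=3 B=7)
Step 7: pour(A -> B) -> (A=0 B=10)

Answer: 0 10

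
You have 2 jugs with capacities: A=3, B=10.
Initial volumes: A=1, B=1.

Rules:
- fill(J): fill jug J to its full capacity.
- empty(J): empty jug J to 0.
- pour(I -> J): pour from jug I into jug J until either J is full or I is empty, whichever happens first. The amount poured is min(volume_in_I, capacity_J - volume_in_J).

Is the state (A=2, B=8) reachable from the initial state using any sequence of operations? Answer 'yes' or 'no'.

Answer: no

Derivation:
BFS explored all 27 reachable states.
Reachable set includes: (0,0), (0,1), (0,2), (0,3), (0,4), (0,5), (0,6), (0,7), (0,8), (0,9), (0,10), (1,0) ...
Target (A=2, B=8) not in reachable set → no.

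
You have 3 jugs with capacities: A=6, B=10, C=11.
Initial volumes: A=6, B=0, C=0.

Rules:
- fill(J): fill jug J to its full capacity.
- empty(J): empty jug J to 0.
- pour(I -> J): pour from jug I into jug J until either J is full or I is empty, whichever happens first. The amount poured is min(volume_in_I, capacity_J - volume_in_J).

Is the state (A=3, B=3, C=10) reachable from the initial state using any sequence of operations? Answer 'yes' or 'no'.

BFS explored all 474 reachable states.
Reachable set includes: (0,0,0), (0,0,1), (0,0,2), (0,0,3), (0,0,4), (0,0,5), (0,0,6), (0,0,7), (0,0,8), (0,0,9), (0,0,10), (0,0,11) ...
Target (A=3, B=3, C=10) not in reachable set → no.

Answer: no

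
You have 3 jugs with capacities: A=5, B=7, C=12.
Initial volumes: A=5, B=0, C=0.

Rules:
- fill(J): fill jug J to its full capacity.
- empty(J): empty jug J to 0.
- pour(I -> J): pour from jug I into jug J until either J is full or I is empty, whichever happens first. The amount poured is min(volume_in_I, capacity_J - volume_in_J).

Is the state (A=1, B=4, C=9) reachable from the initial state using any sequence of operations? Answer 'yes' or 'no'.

Answer: no

Derivation:
BFS explored all 360 reachable states.
Reachable set includes: (0,0,0), (0,0,1), (0,0,2), (0,0,3), (0,0,4), (0,0,5), (0,0,6), (0,0,7), (0,0,8), (0,0,9), (0,0,10), (0,0,11) ...
Target (A=1, B=4, C=9) not in reachable set → no.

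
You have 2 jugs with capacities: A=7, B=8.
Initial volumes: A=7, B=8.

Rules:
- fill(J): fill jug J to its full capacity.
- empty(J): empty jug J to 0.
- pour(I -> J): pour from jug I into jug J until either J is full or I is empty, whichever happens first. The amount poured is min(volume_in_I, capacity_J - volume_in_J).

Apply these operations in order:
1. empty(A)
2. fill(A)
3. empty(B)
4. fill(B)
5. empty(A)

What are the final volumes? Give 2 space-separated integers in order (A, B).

Step 1: empty(A) -> (A=0 B=8)
Step 2: fill(A) -> (A=7 B=8)
Step 3: empty(B) -> (A=7 B=0)
Step 4: fill(B) -> (A=7 B=8)
Step 5: empty(A) -> (A=0 B=8)

Answer: 0 8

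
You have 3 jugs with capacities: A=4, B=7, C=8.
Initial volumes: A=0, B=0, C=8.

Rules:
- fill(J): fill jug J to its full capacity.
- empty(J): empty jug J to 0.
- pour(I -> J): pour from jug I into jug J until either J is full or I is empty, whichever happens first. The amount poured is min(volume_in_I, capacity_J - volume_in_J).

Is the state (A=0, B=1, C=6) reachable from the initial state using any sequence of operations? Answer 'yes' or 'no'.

Answer: yes

Derivation:
BFS from (A=0, B=0, C=8):
  1. pour(C -> B) -> (A=0 B=7 C=1)
  2. pour(C -> A) -> (A=1 B=7 C=0)
  3. pour(B -> C) -> (A=1 B=0 C=7)
  4. fill(B) -> (A=1 B=7 C=7)
  5. pour(B -> C) -> (A=1 B=6 C=8)
  6. empty(C) -> (A=1 B=6 C=0)
  7. pour(B -> C) -> (A=1 B=0 C=6)
  8. pour(A -> B) -> (A=0 B=1 C=6)
Target reached → yes.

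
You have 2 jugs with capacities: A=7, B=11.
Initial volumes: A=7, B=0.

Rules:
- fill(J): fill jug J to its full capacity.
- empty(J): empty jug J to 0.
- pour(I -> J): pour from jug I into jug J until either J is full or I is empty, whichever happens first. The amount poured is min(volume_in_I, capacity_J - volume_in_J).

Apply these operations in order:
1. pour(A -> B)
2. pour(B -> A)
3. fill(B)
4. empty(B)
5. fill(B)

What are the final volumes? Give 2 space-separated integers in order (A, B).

Answer: 7 11

Derivation:
Step 1: pour(A -> B) -> (A=0 B=7)
Step 2: pour(B -> A) -> (A=7 B=0)
Step 3: fill(B) -> (A=7 B=11)
Step 4: empty(B) -> (A=7 B=0)
Step 5: fill(B) -> (A=7 B=11)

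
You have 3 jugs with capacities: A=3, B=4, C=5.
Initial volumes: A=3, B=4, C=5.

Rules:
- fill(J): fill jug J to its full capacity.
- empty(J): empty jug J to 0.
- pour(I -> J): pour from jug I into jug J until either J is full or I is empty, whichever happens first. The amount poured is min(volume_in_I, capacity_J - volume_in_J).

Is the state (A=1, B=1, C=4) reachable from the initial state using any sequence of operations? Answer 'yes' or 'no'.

Answer: no

Derivation:
BFS explored all 96 reachable states.
Reachable set includes: (0,0,0), (0,0,1), (0,0,2), (0,0,3), (0,0,4), (0,0,5), (0,1,0), (0,1,1), (0,1,2), (0,1,3), (0,1,4), (0,1,5) ...
Target (A=1, B=1, C=4) not in reachable set → no.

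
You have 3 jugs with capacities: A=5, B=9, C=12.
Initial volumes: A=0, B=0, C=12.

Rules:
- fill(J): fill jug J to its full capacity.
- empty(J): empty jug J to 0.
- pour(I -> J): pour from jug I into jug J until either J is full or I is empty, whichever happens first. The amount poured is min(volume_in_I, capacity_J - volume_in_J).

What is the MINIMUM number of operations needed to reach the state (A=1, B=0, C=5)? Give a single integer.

Answer: 8

Derivation:
BFS from (A=0, B=0, C=12). One shortest path:
  1. fill(A) -> (A=5 B=0 C=12)
  2. empty(C) -> (A=5 B=0 C=0)
  3. pour(A -> B) -> (A=0 B=5 C=0)
  4. fill(A) -> (A=5 B=5 C=0)
  5. pour(A -> C) -> (A=0 B=5 C=5)
  6. fill(A) -> (A=5 B=5 C=5)
  7. pour(A -> B) -> (A=1 B=9 C=5)
  8. empty(B) -> (A=1 B=0 C=5)
Reached target in 8 moves.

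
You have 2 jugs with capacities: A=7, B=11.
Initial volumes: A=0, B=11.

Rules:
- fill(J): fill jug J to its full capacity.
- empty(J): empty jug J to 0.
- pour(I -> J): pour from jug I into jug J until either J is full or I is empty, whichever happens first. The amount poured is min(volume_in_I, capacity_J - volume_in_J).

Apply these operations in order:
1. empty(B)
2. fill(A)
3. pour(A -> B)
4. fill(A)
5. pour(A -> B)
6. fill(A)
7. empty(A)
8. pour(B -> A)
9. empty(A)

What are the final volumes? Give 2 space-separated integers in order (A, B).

Answer: 0 4

Derivation:
Step 1: empty(B) -> (A=0 B=0)
Step 2: fill(A) -> (A=7 B=0)
Step 3: pour(A -> B) -> (A=0 B=7)
Step 4: fill(A) -> (A=7 B=7)
Step 5: pour(A -> B) -> (A=3 B=11)
Step 6: fill(A) -> (A=7 B=11)
Step 7: empty(A) -> (A=0 B=11)
Step 8: pour(B -> A) -> (A=7 B=4)
Step 9: empty(A) -> (A=0 B=4)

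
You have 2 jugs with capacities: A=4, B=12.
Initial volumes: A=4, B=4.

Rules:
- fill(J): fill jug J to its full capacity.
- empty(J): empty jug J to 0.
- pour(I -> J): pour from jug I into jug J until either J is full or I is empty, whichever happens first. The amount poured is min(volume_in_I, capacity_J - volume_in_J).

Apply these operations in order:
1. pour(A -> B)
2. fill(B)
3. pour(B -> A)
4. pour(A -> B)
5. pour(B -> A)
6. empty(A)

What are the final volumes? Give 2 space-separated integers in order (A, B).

Answer: 0 8

Derivation:
Step 1: pour(A -> B) -> (A=0 B=8)
Step 2: fill(B) -> (A=0 B=12)
Step 3: pour(B -> A) -> (A=4 B=8)
Step 4: pour(A -> B) -> (A=0 B=12)
Step 5: pour(B -> A) -> (A=4 B=8)
Step 6: empty(A) -> (A=0 B=8)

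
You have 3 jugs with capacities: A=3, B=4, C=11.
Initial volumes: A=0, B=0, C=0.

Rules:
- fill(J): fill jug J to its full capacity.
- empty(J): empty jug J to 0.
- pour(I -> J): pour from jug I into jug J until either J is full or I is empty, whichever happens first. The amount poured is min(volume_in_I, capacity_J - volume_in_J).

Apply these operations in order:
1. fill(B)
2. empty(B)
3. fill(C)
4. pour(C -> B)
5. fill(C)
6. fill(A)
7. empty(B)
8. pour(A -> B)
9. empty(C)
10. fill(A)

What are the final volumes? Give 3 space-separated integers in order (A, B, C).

Answer: 3 3 0

Derivation:
Step 1: fill(B) -> (A=0 B=4 C=0)
Step 2: empty(B) -> (A=0 B=0 C=0)
Step 3: fill(C) -> (A=0 B=0 C=11)
Step 4: pour(C -> B) -> (A=0 B=4 C=7)
Step 5: fill(C) -> (A=0 B=4 C=11)
Step 6: fill(A) -> (A=3 B=4 C=11)
Step 7: empty(B) -> (A=3 B=0 C=11)
Step 8: pour(A -> B) -> (A=0 B=3 C=11)
Step 9: empty(C) -> (A=0 B=3 C=0)
Step 10: fill(A) -> (A=3 B=3 C=0)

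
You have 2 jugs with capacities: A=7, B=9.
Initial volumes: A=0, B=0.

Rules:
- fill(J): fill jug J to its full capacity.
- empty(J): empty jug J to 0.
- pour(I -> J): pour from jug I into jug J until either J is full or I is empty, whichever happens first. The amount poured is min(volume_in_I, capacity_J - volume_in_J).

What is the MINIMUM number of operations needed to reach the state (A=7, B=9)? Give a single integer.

BFS from (A=0, B=0). One shortest path:
  1. fill(A) -> (A=7 B=0)
  2. fill(B) -> (A=7 B=9)
Reached target in 2 moves.

Answer: 2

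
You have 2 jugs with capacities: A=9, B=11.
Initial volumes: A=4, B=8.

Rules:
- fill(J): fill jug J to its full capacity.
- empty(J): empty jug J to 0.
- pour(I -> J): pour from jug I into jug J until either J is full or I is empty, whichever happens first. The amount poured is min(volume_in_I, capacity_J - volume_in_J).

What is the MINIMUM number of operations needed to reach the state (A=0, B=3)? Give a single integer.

Answer: 2

Derivation:
BFS from (A=4, B=8). One shortest path:
  1. pour(B -> A) -> (A=9 B=3)
  2. empty(A) -> (A=0 B=3)
Reached target in 2 moves.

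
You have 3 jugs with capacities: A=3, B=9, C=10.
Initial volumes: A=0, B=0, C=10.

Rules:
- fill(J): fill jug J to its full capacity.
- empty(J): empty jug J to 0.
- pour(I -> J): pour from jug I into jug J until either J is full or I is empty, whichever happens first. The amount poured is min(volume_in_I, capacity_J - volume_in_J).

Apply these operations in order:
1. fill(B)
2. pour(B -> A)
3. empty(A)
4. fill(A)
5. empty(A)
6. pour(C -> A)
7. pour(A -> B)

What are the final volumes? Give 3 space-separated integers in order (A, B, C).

Answer: 0 9 7

Derivation:
Step 1: fill(B) -> (A=0 B=9 C=10)
Step 2: pour(B -> A) -> (A=3 B=6 C=10)
Step 3: empty(A) -> (A=0 B=6 C=10)
Step 4: fill(A) -> (A=3 B=6 C=10)
Step 5: empty(A) -> (A=0 B=6 C=10)
Step 6: pour(C -> A) -> (A=3 B=6 C=7)
Step 7: pour(A -> B) -> (A=0 B=9 C=7)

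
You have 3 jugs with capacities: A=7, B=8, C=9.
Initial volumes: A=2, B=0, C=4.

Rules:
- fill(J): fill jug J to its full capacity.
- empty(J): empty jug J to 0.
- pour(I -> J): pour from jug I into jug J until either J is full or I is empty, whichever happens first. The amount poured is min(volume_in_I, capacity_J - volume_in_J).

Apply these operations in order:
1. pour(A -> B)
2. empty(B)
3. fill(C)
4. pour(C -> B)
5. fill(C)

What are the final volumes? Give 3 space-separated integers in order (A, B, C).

Step 1: pour(A -> B) -> (A=0 B=2 C=4)
Step 2: empty(B) -> (A=0 B=0 C=4)
Step 3: fill(C) -> (A=0 B=0 C=9)
Step 4: pour(C -> B) -> (A=0 B=8 C=1)
Step 5: fill(C) -> (A=0 B=8 C=9)

Answer: 0 8 9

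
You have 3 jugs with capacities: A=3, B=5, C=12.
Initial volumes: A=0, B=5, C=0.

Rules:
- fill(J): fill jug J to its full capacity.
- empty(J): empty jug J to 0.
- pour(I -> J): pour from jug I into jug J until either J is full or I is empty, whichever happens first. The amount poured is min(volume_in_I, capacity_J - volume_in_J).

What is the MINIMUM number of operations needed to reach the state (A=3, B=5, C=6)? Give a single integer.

BFS from (A=0, B=5, C=0). One shortest path:
  1. fill(C) -> (A=0 B=5 C=12)
  2. pour(C -> A) -> (A=3 B=5 C=9)
  3. empty(A) -> (A=0 B=5 C=9)
  4. pour(C -> A) -> (A=3 B=5 C=6)
Reached target in 4 moves.

Answer: 4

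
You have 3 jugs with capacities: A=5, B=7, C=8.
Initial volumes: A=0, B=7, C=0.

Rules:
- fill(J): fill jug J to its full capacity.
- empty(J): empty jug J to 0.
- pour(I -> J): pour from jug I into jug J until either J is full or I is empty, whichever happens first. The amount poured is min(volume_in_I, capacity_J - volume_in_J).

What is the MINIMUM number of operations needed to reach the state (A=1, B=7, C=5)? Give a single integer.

BFS from (A=0, B=7, C=0). One shortest path:
  1. empty(B) -> (A=0 B=0 C=0)
  2. fill(C) -> (A=0 B=0 C=8)
  3. pour(C -> A) -> (A=5 B=0 C=3)
  4. pour(C -> B) -> (A=5 B=3 C=0)
  5. pour(A -> C) -> (A=0 B=3 C=5)
  6. fill(A) -> (A=5 B=3 C=5)
  7. pour(A -> B) -> (A=1 B=7 C=5)
Reached target in 7 moves.

Answer: 7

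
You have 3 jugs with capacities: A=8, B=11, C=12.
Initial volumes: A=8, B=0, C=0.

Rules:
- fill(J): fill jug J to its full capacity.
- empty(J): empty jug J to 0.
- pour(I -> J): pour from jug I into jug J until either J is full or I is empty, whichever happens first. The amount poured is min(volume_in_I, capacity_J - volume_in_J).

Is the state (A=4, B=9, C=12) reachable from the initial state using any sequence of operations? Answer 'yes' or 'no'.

Answer: yes

Derivation:
BFS from (A=8, B=0, C=0):
  1. fill(C) -> (A=8 B=0 C=12)
  2. pour(A -> B) -> (A=0 B=8 C=12)
  3. fill(A) -> (A=8 B=8 C=12)
  4. pour(C -> B) -> (A=8 B=11 C=9)
  5. empty(B) -> (A=8 B=0 C=9)
  6. pour(C -> B) -> (A=8 B=9 C=0)
  7. pour(A -> C) -> (A=0 B=9 C=8)
  8. fill(A) -> (A=8 B=9 C=8)
  9. pour(A -> C) -> (A=4 B=9 C=12)
Target reached → yes.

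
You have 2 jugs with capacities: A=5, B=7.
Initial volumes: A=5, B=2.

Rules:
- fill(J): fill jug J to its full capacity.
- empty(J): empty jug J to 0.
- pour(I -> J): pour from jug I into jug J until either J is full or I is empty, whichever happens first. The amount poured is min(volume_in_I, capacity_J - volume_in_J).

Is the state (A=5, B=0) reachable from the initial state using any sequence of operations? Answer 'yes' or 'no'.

BFS from (A=5, B=2):
  1. empty(B) -> (A=5 B=0)
Target reached → yes.

Answer: yes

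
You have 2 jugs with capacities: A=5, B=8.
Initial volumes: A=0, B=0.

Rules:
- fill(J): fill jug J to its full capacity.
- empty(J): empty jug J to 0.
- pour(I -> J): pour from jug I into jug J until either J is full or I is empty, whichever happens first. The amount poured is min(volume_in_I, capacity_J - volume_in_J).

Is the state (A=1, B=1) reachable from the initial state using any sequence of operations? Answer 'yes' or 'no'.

BFS explored all 26 reachable states.
Reachable set includes: (0,0), (0,1), (0,2), (0,3), (0,4), (0,5), (0,6), (0,7), (0,8), (1,0), (1,8), (2,0) ...
Target (A=1, B=1) not in reachable set → no.

Answer: no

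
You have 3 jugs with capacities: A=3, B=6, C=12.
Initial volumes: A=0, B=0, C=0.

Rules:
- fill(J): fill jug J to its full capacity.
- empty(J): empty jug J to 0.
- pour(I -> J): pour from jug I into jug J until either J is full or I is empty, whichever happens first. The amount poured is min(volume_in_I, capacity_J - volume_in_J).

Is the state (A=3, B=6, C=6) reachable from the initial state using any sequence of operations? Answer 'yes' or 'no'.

BFS from (A=0, B=0, C=0):
  1. fill(A) -> (A=3 B=0 C=0)
  2. fill(C) -> (A=3 B=0 C=12)
  3. pour(C -> B) -> (A=3 B=6 C=6)
Target reached → yes.

Answer: yes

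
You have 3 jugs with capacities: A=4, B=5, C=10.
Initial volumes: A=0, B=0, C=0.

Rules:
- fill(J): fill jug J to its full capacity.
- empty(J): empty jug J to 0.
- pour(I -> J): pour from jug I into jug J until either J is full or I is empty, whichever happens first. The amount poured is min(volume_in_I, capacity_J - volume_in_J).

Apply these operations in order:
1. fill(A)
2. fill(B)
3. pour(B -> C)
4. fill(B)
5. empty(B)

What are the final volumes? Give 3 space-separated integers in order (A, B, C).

Answer: 4 0 5

Derivation:
Step 1: fill(A) -> (A=4 B=0 C=0)
Step 2: fill(B) -> (A=4 B=5 C=0)
Step 3: pour(B -> C) -> (A=4 B=0 C=5)
Step 4: fill(B) -> (A=4 B=5 C=5)
Step 5: empty(B) -> (A=4 B=0 C=5)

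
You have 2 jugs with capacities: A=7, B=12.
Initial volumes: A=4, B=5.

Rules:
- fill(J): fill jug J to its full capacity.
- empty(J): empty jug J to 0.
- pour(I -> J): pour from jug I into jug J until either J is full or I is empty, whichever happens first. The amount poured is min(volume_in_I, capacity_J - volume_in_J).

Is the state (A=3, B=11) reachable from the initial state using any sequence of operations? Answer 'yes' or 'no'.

BFS explored all 39 reachable states.
Reachable set includes: (0,0), (0,1), (0,2), (0,3), (0,4), (0,5), (0,6), (0,7), (0,8), (0,9), (0,10), (0,11) ...
Target (A=3, B=11) not in reachable set → no.

Answer: no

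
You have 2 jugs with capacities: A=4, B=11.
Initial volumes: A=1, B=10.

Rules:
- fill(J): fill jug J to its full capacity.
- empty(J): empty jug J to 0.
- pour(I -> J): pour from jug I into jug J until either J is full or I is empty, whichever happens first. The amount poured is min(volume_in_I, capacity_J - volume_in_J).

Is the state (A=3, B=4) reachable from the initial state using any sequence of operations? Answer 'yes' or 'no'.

Answer: no

Derivation:
BFS explored all 31 reachable states.
Reachable set includes: (0,0), (0,1), (0,2), (0,3), (0,4), (0,5), (0,6), (0,7), (0,8), (0,9), (0,10), (0,11) ...
Target (A=3, B=4) not in reachable set → no.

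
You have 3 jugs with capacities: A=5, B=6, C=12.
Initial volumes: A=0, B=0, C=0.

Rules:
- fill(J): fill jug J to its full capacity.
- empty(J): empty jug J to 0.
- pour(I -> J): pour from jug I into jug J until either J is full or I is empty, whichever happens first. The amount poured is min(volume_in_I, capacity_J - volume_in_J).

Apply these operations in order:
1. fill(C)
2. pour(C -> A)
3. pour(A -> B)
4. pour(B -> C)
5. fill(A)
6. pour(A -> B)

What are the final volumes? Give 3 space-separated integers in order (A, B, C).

Step 1: fill(C) -> (A=0 B=0 C=12)
Step 2: pour(C -> A) -> (A=5 B=0 C=7)
Step 3: pour(A -> B) -> (A=0 B=5 C=7)
Step 4: pour(B -> C) -> (A=0 B=0 C=12)
Step 5: fill(A) -> (A=5 B=0 C=12)
Step 6: pour(A -> B) -> (A=0 B=5 C=12)

Answer: 0 5 12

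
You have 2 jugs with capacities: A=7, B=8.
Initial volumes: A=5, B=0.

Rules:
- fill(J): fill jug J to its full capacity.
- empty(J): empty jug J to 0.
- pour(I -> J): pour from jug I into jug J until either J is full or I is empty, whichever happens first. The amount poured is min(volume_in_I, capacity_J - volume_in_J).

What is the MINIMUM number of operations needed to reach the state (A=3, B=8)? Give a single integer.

Answer: 7

Derivation:
BFS from (A=5, B=0). One shortest path:
  1. pour(A -> B) -> (A=0 B=5)
  2. fill(A) -> (A=7 B=5)
  3. pour(A -> B) -> (A=4 B=8)
  4. empty(B) -> (A=4 B=0)
  5. pour(A -> B) -> (A=0 B=4)
  6. fill(A) -> (A=7 B=4)
  7. pour(A -> B) -> (A=3 B=8)
Reached target in 7 moves.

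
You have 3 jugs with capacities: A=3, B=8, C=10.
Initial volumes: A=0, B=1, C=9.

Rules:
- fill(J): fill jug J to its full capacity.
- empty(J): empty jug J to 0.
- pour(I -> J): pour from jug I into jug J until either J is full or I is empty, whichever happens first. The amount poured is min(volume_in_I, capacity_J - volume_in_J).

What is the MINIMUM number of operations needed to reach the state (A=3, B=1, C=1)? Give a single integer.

Answer: 5

Derivation:
BFS from (A=0, B=1, C=9). One shortest path:
  1. pour(B -> A) -> (A=1 B=0 C=9)
  2. pour(C -> B) -> (A=1 B=8 C=1)
  3. empty(B) -> (A=1 B=0 C=1)
  4. pour(A -> B) -> (A=0 B=1 C=1)
  5. fill(A) -> (A=3 B=1 C=1)
Reached target in 5 moves.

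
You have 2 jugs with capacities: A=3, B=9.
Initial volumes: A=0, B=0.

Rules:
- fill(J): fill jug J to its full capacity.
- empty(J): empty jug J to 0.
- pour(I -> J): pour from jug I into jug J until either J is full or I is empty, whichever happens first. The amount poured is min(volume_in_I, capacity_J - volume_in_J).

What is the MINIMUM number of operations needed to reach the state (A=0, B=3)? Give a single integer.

Answer: 2

Derivation:
BFS from (A=0, B=0). One shortest path:
  1. fill(A) -> (A=3 B=0)
  2. pour(A -> B) -> (A=0 B=3)
Reached target in 2 moves.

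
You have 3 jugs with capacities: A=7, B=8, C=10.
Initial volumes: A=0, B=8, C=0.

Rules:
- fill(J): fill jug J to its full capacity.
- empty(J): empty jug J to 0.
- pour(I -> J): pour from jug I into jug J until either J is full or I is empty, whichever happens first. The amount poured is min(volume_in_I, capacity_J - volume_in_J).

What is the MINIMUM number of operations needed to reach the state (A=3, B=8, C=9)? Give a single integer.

BFS from (A=0, B=8, C=0). One shortest path:
  1. empty(B) -> (A=0 B=0 C=0)
  2. fill(C) -> (A=0 B=0 C=10)
  3. pour(C -> A) -> (A=7 B=0 C=3)
  4. pour(A -> B) -> (A=0 B=7 C=3)
  5. pour(C -> A) -> (A=3 B=7 C=0)
  6. fill(C) -> (A=3 B=7 C=10)
  7. pour(C -> B) -> (A=3 B=8 C=9)
Reached target in 7 moves.

Answer: 7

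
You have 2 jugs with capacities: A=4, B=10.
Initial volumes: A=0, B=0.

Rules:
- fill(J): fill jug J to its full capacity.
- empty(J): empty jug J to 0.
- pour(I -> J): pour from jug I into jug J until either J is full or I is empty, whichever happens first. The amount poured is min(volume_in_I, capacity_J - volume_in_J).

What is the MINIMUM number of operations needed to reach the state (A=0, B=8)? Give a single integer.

BFS from (A=0, B=0). One shortest path:
  1. fill(A) -> (A=4 B=0)
  2. pour(A -> B) -> (A=0 B=4)
  3. fill(A) -> (A=4 B=4)
  4. pour(A -> B) -> (A=0 B=8)
Reached target in 4 moves.

Answer: 4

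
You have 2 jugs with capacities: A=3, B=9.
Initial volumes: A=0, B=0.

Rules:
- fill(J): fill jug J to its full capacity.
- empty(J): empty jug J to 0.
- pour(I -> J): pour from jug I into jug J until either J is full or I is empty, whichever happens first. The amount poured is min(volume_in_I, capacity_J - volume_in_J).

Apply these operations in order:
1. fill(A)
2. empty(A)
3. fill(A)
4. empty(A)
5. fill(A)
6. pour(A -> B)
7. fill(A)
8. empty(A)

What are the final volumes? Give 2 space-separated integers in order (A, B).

Answer: 0 3

Derivation:
Step 1: fill(A) -> (A=3 B=0)
Step 2: empty(A) -> (A=0 B=0)
Step 3: fill(A) -> (A=3 B=0)
Step 4: empty(A) -> (A=0 B=0)
Step 5: fill(A) -> (A=3 B=0)
Step 6: pour(A -> B) -> (A=0 B=3)
Step 7: fill(A) -> (A=3 B=3)
Step 8: empty(A) -> (A=0 B=3)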